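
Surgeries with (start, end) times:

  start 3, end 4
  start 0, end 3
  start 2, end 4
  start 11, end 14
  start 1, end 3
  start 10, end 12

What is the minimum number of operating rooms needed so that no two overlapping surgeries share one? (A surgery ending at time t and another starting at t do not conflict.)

The answer is the maximum number of intervals overlapping at any instant.
starts: [0, 1, 2, 3, 10, 11]
ends:   [3, 3, 4, 4, 12, 14]
s0→1 s1→2 s2→3  — peak 3.

3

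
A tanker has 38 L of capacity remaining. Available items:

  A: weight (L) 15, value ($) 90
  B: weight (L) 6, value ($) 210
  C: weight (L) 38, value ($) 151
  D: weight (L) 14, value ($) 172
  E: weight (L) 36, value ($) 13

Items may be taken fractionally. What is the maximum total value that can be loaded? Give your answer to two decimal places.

Order: B (210/6=35.00) > D (172/14=12.29) > A (90/15=6.00) > C (151/38=3.97) > E (13/36=0.36)
Fill: take B (6 @ 210) → take D (14 @ 172) → take A (15 @ 90) → take 3/38 of C → 11.92; 38/38 used.
Total value = 483.92

483.92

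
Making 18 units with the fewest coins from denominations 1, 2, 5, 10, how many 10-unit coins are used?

Greedy: take as many of the largest coin as possible, then repeat with the remainder.
18 = 1×10 + 1×5 + 1×2 + 1×1
Count of 10: 1

1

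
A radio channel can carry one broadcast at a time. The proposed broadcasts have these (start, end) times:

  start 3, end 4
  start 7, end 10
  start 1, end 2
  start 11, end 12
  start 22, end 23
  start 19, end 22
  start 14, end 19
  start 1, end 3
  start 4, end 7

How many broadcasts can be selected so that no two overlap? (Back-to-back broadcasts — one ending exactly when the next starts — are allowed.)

8

Order by finish time; keep every interval that doesn't clash with the previous kept one.
Sorted by end: (1,2)  (1,3)  (3,4)  (4,7)  (7,10)  (11,12)  (14,19)  (19,22)  (22,23)
take (1,2); skip (1,3); take (3,4); take (4,7); take (7,10); take (11,12); take (14,19); take (19,22); take (22,23).
Selected 8 broadcasts.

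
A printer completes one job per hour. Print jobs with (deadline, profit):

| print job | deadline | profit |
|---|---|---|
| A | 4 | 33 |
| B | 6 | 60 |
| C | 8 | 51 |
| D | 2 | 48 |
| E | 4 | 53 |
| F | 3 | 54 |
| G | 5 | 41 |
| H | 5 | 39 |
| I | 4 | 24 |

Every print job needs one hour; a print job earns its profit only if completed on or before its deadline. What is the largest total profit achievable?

346

By profit: B(d6,60), F(d3,54), E(d4,53), C(d8,51), D(d2,48), G(d5,41), H(d5,39), A(d4,33), I(d4,24)
B→slot 6; F→slot 3; E→slot 4; C→slot 8; D→slot 2; G→slot 5; H→slot 1; A skipped; I skipped.
Profit = 39 + 48 + 54 + 53 + 41 + 60 + 51 = 346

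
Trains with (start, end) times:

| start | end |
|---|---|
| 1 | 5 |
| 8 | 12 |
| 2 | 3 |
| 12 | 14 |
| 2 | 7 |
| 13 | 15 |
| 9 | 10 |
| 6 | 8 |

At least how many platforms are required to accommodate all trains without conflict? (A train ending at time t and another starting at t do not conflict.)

The answer is the maximum number of intervals overlapping at any instant.
Events (time:±→running): 1:+→1 2:+→2 2:+→3 … peak 3.

3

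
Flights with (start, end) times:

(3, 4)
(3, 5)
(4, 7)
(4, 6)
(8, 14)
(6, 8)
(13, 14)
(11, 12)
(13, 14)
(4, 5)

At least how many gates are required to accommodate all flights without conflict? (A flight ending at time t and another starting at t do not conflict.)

4

The answer is the maximum number of intervals overlapping at any instant.
Events (time:±→running): 3:+→1 3:+→2 4:-→1 4:+→2 4:+→3 4:+→4 … peak 4.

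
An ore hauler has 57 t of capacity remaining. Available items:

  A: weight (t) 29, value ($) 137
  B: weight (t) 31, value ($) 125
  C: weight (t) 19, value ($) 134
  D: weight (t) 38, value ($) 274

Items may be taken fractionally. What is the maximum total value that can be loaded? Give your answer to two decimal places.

Sort by value per unit weight and fill in that order.
Ratios (sorted): D 7.21, C 7.05, A 4.72, B 4.03
take D (38 @ 274); take C (19 @ 134). Capacity used 57/57.
Total value = 408.00

408.00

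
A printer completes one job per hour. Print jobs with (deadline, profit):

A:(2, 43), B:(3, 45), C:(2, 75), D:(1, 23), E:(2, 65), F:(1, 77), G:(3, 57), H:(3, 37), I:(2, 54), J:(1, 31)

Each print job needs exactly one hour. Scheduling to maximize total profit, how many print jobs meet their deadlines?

By profit: F(d1,77), C(d2,75), E(d2,65), G(d3,57), I(d2,54), B(d3,45), A(d2,43), H(d3,37), J(d1,31), D(d1,23)
F→slot 1; C→slot 2; E skipped; G→slot 3; I skipped; B skipped; A skipped; H skipped; J skipped; D skipped.
3 of 10 scheduled.

3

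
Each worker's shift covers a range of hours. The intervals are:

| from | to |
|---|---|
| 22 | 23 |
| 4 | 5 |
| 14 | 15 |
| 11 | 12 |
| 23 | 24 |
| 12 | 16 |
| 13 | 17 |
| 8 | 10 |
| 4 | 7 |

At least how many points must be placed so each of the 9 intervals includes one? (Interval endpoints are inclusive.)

5

Sort by right endpoint; whenever an interval is uncovered, place a point at its right end.
Sorted: [4,5] [4,7] [8,10] [11,12] [14,15] [12,16] [13,17] [22,23] [23,24]
{[4,5],[4,7]} hit by 5; {[8,10]} hit by 10; {[11,12]} hit by 12; {[14,15],[12,16],[13,17]} hit by 15; {[22,23],[23,24]} hit by 23.
Points: 5, 10, 12, 15, 23 (5 total).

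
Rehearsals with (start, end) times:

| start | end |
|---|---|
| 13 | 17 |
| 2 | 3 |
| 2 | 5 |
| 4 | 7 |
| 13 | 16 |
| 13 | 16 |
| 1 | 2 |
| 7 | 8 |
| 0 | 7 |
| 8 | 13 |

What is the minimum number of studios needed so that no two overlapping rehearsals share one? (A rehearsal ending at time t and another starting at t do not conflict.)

The answer is the maximum number of intervals overlapping at any instant.
starts: [0, 1, 2, 2, 4, 7, 8, 13, 13, 13]
ends:   [2, 3, 5, 7, 7, 8, 13, 16, 16, 17]
s0→1 s1→2 e2→1 s2→2 s2→3  — peak 3.

3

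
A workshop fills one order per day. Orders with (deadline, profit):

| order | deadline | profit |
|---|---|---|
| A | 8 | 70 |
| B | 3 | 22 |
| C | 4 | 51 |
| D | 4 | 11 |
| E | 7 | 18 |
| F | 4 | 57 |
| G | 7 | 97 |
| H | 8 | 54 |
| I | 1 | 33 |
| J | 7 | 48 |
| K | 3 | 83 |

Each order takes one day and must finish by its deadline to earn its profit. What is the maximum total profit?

493

Take jobs in profit order; each goes to the latest open slot no later than its deadline.
By profit: G(d7,97), K(d3,83), A(d8,70), F(d4,57), H(d8,54), C(d4,51), J(d7,48), I(d1,33), B(d3,22), E(d7,18), D(d4,11)
G→slot 7; K→slot 3; A→slot 8; F→slot 4; H→slot 6; C→slot 2; J→slot 5; I→slot 1; B skipped; E skipped; D skipped.
Profit = 33 + 51 + 83 + 57 + 48 + 54 + 97 + 70 = 493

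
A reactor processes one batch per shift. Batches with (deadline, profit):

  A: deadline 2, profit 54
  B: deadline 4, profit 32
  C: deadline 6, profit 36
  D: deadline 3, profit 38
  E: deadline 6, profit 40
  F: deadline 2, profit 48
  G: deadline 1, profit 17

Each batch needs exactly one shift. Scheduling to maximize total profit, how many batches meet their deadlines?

6

Profit order: A=54 F=48 E=40 D=38 C=36 B=32 G=17
Assign: A→slot 2, F→slot 1, E→slot 6, D→slot 3, C→slot 5, B→slot 4, G skipped.
Slots: [1:F] [2:A] [3:D] [4:B] [5:C] [6:E]
6 of 7 scheduled.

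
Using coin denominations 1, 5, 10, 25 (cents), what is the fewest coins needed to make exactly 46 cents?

4

Greedy: take as many of the largest coin as possible, then repeat with the remainder.
46 − 1×25→21 − 2×10→1 − 1×1→0
Total coins = 1 + 2 + 1 = 4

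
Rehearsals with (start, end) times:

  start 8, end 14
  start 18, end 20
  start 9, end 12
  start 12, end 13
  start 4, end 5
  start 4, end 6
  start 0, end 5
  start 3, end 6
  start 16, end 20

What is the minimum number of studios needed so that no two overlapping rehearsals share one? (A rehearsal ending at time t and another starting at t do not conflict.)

4

The answer is the maximum number of intervals overlapping at any instant.
starts: [0, 3, 4, 4, 8, 9, 12, 16, 18]
ends:   [5, 5, 6, 6, 12, 13, 14, 20, 20]
s0→1 s3→2 s4→3 s4→4  — peak 4.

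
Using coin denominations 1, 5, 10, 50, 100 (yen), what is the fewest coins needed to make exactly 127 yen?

6

127 − 1×100→27 − 2×10→7 − 1×5→2 − 2×1→0
Total coins = 1 + 2 + 1 + 2 = 6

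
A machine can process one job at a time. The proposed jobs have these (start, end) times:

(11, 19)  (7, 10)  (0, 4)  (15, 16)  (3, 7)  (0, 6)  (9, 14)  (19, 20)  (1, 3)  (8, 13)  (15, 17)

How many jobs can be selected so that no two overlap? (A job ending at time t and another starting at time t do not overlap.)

Sort by end time and greedily take each interval whose start is ≥ the last chosen end.
By end time: (1,3), (0,4), (0,6), (3,7), (7,10), (8,13), (9,14), (15,16), (15,17), (11,19), (19,20).
Pick (1,3); next start ≥ 3 → (3,7); next start ≥ 7 → (7,10); next start ≥ 10 → (15,16); next start ≥ 16 → (19,20).
Selected 5 jobs.

5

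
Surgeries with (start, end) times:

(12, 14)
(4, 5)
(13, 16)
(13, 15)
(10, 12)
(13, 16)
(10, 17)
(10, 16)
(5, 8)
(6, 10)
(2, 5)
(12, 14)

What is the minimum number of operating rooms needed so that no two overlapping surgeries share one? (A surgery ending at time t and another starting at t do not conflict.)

The answer is the maximum number of intervals overlapping at any instant.
Events (time:±→running): 2:+→1 4:+→2 5:-→1 5:-→0 5:+→1 6:+→2 8:-→1 10:-→0 10:+→1 10:+→2 10:+→3 12:-→2 12:+→3 12:+→4 13:+→5 13:+→6 13:+→7 … peak 7.

7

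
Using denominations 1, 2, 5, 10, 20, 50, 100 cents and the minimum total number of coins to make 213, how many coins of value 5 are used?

Greedy: take as many of the largest coin as possible, then repeat with the remainder.
213 = 2×100 + 1×10 + 1×2 + 1×1
Count of 5: 0

0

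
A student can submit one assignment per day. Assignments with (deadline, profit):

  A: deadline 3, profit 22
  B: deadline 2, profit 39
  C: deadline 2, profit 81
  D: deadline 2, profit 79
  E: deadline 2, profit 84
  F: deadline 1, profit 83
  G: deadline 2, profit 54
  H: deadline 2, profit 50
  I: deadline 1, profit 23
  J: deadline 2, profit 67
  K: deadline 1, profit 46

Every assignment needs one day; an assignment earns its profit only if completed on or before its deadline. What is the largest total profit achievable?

189

Sort by profit descending; place each in the latest free slot ≤ its deadline.
Profit order: E=84 F=83 C=81 D=79 J=67 G=54 H=50 K=46 B=39 I=23 A=22
Assign: E→slot 2, F→slot 1, C skipped, D skipped, J skipped, G skipped, H skipped, K skipped, B skipped, I skipped, A→slot 3.
Slots: [1:F] [2:E] [3:A]
Profit = 83 + 84 + 22 = 189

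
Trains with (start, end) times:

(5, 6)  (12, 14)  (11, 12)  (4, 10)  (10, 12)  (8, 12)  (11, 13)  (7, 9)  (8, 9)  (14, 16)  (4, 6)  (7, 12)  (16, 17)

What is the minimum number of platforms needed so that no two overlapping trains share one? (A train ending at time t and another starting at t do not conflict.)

5

Count concurrent intervals with a sweep; the peak is the room count.
starts: [4, 4, 5, 7, 7, 8, 8, 10, 11, 11, 12, 14, 16]
ends:   [6, 6, 9, 9, 10, 12, 12, 12, 12, 13, 14, 16, 17]
s4→1 s4→2 s5→3 e6→2 e6→1 s7→2 s7→3 s8→4 s8→5  — peak 5.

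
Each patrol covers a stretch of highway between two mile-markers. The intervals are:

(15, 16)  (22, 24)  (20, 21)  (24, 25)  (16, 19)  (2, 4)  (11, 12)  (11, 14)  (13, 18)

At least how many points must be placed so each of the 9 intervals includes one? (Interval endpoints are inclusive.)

5

Sort by right endpoint; whenever an interval is uncovered, place a point at its right end.
By right end: [2,4]  [11,12]  [11,14]  [15,16]  [13,18]  [16,19]  [20,21]  [22,24]  [24,25]
[2,4] uncovered → point at 4; [11,12] uncovered → point at 12; [15,16] uncovered → point at 16; [20,21] uncovered → point at 21; [22,24] uncovered → point at 24.
Points: 4, 12, 16, 21, 24 (5 total).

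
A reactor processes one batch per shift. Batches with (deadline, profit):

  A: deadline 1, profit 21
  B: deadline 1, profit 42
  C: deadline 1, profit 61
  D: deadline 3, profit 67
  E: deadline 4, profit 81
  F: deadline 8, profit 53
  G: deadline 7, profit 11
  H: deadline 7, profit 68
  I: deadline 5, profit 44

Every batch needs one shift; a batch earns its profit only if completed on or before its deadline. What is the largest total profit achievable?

Sort by profit descending; place each in the latest free slot ≤ its deadline.
Profit order: E=81 H=68 D=67 C=61 F=53 I=44 B=42 A=21 G=11
Assign: E→slot 4, H→slot 7, D→slot 3, C→slot 1, F→slot 8, I→slot 5, B skipped, A skipped, G→slot 6.
Slots: [1:C] [3:D] [4:E] [5:I] [6:G] [7:H] [8:F]
Profit = 61 + 67 + 81 + 44 + 11 + 68 + 53 = 385

385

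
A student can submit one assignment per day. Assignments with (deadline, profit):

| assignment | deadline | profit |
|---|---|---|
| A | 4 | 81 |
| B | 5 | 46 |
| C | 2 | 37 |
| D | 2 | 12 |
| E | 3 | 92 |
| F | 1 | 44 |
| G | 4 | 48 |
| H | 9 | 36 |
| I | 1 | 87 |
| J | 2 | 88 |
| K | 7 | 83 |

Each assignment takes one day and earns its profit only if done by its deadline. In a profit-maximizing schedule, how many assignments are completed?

Sort by profit descending; place each in the latest free slot ≤ its deadline.
By profit: E(d3,92), J(d2,88), I(d1,87), K(d7,83), A(d4,81), G(d4,48), B(d5,46), F(d1,44), C(d2,37), H(d9,36), D(d2,12)
E→slot 3; J→slot 2; I→slot 1; K→slot 7; A→slot 4; G skipped; B→slot 5; F skipped; C skipped; H→slot 9; D skipped.
7 of 11 scheduled.

7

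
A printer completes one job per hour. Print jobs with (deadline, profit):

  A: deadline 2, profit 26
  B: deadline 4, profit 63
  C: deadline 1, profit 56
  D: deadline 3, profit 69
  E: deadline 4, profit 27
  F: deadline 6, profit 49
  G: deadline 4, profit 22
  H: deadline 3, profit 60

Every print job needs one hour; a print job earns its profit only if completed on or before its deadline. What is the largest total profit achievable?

Sort by profit descending; place each in the latest free slot ≤ its deadline.
By profit: D(d3,69), B(d4,63), H(d3,60), C(d1,56), F(d6,49), E(d4,27), A(d2,26), G(d4,22)
D→slot 3; B→slot 4; H→slot 2; C→slot 1; F→slot 6; E skipped; A skipped; G skipped.
Profit = 56 + 60 + 69 + 63 + 49 = 297

297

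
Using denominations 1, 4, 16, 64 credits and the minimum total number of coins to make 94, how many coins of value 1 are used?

94 = 1×64 + 1×16 + 3×4 + 2×1
Count of 1: 2

2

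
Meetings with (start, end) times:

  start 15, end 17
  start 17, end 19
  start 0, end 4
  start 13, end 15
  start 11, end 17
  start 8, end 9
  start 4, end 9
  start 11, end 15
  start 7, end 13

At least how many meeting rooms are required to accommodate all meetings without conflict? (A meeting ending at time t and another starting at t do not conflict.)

Events (time:±→running): 0:+→1 4:-→0 4:+→1 7:+→2 8:+→3 … peak 3.

3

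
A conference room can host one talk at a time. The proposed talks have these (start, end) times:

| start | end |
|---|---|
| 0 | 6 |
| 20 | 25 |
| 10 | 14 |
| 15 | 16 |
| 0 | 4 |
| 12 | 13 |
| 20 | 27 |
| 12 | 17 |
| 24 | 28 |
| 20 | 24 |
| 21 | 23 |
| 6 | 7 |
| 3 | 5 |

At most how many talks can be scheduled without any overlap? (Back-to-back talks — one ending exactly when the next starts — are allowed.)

6

Order by finish time; keep every interval that doesn't clash with the previous kept one.
Sorted by end: (0,4)  (3,5)  (0,6)  (6,7)  (12,13)  (10,14)  (15,16)  (12,17)  (21,23)  (20,24)  (20,25)  (20,27)  (24,28)
take (0,4); take (6,7); take (12,13); take (15,16); skip (12,17); take (21,23); skip (20,24); take (24,28).
Selected 6 talks.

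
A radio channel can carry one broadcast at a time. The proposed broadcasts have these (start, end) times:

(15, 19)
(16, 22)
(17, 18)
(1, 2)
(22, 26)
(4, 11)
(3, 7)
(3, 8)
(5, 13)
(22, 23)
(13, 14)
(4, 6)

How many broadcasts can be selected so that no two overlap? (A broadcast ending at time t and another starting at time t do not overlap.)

Greedy by earliest finish: after sorting by end time, pick each interval compatible with the last pick.
By end time: (1,2), (4,6), (3,7), (3,8), (4,11), (5,13), (13,14), (17,18), (15,19), (16,22), (22,23), (22,26).
Pick (1,2); next start ≥ 2 → (4,6); next start ≥ 6 → (13,14); next start ≥ 14 → (17,18); next start ≥ 18 → (22,23).
Selected 5 broadcasts.

5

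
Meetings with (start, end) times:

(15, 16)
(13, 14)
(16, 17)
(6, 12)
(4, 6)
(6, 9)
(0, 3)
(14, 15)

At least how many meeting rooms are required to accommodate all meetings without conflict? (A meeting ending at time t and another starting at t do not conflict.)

starts: [0, 4, 6, 6, 13, 14, 15, 16]
ends:   [3, 6, 9, 12, 14, 15, 16, 17]
s0→1 e3→0 s4→1 e6→0 s6→1 s6→2  — peak 2.

2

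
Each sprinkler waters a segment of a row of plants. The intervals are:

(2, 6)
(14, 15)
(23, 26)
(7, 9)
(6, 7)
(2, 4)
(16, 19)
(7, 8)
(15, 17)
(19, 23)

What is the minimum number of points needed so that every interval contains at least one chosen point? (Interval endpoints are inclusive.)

Process intervals by earliest right end; each time one isn't hit yet, stab at its right endpoint.
Sorted: [2,4] [2,6] [6,7] [7,8] [7,9] [14,15] [15,17] [16,19] [19,23] [23,26]
{[2,4],[2,6]} hit by 4; {[6,7],[7,8],[7,9]} hit by 7; {[14,15],[15,17]} hit by 15; {[16,19],[19,23]} hit by 19; {[23,26]} hit by 26.
Points: 4, 7, 15, 19, 26 (5 total).

5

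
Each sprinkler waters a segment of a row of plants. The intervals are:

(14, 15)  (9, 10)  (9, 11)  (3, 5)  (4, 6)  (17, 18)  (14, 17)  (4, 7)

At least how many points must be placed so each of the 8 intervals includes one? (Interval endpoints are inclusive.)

4

By right end: [3,5]  [4,6]  [4,7]  [9,10]  [9,11]  [14,15]  [14,17]  [17,18]
[3,5] uncovered → point at 5; [9,10] uncovered → point at 10; [14,15] uncovered → point at 15; [17,18] uncovered → point at 18.
Points: 5, 10, 15, 18 (4 total).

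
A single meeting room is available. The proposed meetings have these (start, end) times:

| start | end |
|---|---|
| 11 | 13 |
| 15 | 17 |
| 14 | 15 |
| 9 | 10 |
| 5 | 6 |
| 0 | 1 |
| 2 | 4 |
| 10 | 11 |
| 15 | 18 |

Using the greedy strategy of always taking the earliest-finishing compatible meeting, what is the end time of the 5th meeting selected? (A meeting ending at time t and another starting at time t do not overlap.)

Sorted by end: (0,1)  (2,4)  (5,6)  (9,10)  (10,11)  (11,13)  (14,15)  (15,17)  (15,18)
take (0,1); take (2,4); take (5,6); take (9,10); take (10,11); take (11,13); take (14,15); take (15,17); skip (15,18).
Selected: (0,1) (2,4) (5,6) (9,10) (10,11) (11,13) (14,15) (15,17)

11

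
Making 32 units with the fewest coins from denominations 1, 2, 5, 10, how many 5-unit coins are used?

32 = 3×10 + 1×2
Count of 5: 0

0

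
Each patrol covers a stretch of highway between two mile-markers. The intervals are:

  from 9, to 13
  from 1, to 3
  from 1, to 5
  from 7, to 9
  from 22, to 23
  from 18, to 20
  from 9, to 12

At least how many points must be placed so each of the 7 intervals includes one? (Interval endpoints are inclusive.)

4

Sorted: [1,3] [1,5] [7,9] [9,12] [9,13] [18,20] [22,23]
{[1,3],[1,5]} hit by 3; {[7,9],[9,12],[9,13]} hit by 9; {[18,20]} hit by 20; {[22,23]} hit by 23.
Points: 3, 9, 20, 23 (4 total).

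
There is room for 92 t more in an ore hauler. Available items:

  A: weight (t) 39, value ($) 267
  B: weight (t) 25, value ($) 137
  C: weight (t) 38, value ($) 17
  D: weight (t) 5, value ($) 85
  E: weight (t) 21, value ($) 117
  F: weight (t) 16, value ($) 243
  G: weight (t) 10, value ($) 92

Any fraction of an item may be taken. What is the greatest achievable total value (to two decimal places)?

809.48

Ratios (sorted): D 17.00, F 15.19, G 9.20, A 6.85, E 5.57, B 5.48, C 0.45
take D (5 @ 85); take F (16 @ 243); take G (10 @ 92); take A (39 @ 267); take E (21 @ 117); take 1/25 of B → 5.48. Capacity used 92/92.
Total value = 809.48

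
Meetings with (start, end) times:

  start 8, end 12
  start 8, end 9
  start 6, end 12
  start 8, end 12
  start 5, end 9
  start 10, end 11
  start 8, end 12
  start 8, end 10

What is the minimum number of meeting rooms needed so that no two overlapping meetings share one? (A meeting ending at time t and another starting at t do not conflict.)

7

Events (time:±→running): 5:+→1 6:+→2 8:+→3 8:+→4 8:+→5 8:+→6 8:+→7 … peak 7.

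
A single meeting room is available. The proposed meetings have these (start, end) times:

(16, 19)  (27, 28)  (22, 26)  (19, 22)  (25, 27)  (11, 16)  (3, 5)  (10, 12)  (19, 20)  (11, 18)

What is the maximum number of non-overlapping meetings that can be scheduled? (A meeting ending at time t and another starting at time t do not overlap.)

6

By end time: (3,5), (10,12), (11,16), (11,18), (16,19), (19,20), (19,22), (22,26), (25,27), (27,28).
Pick (3,5); next start ≥ 5 → (10,12); next start ≥ 12 → (16,19); next start ≥ 19 → (19,20); next start ≥ 20 → (22,26); next start ≥ 26 → (27,28).
Selected 6 meetings.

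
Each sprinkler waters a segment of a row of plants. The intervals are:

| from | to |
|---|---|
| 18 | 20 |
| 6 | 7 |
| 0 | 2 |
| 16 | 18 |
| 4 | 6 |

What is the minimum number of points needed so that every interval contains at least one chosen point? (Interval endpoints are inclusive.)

3

Sorted: [0,2] [4,6] [6,7] [16,18] [18,20]
{[0,2]} hit by 2; {[4,6],[6,7]} hit by 6; {[16,18],[18,20]} hit by 18.
Points: 2, 6, 18 (3 total).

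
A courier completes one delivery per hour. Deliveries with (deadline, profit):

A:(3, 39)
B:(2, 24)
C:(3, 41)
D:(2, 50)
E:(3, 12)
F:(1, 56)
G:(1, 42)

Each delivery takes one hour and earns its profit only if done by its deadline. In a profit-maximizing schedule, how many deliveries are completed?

Sort by profit descending; place each in the latest free slot ≤ its deadline.
Profit order: F=56 D=50 G=42 C=41 A=39 B=24 E=12
Assign: F→slot 1, D→slot 2, G skipped, C→slot 3, A skipped, B skipped, E skipped.
Slots: [1:F] [2:D] [3:C]
3 of 7 scheduled.

3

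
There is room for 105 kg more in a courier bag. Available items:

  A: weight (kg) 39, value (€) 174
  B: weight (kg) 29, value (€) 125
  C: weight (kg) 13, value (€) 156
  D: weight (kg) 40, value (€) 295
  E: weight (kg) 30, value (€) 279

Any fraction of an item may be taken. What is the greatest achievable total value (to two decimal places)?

Sort by value per unit weight and fill in that order.
Order: C (156/13=12.00) > E (279/30=9.30) > D (295/40=7.38) > A (174/39=4.46) > B (125/29=4.31)
Fill: take C (13 @ 156) → take E (30 @ 279) → take D (40 @ 295) → take 22/39 of A → 98.15; 105/105 used.
Total value = 828.15

828.15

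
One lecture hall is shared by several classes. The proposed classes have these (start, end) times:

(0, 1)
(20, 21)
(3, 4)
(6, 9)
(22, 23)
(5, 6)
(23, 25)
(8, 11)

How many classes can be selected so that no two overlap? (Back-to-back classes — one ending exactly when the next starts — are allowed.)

7

Sorted by end: (0,1)  (3,4)  (5,6)  (6,9)  (8,11)  (20,21)  (22,23)  (23,25)
take (0,1); take (3,4); take (5,6); take (6,9); skip (8,11); take (20,21); take (22,23); take (23,25).
Selected 7 classes.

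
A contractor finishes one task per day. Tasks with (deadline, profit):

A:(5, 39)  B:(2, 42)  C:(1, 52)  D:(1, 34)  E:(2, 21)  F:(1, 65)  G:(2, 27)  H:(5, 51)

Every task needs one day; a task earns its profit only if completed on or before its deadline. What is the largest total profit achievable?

197

Take jobs in profit order; each goes to the latest open slot no later than its deadline.
Profit order: F=65 C=52 H=51 B=42 A=39 D=34 G=27 E=21
Assign: F→slot 1, C skipped, H→slot 5, B→slot 2, A→slot 4, D skipped, G skipped, E skipped.
Slots: [1:F] [2:B] [4:A] [5:H]
Profit = 65 + 42 + 39 + 51 = 197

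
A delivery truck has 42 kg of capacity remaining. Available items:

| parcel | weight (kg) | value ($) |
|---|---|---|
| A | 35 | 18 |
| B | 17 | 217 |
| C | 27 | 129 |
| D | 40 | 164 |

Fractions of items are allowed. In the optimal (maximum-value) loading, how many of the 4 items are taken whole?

Greedy by value/weight ratio, highest first.
Ratios (sorted): B 12.76, C 4.78, D 4.10, A 0.51
take B (17 @ 217); take 25/27 of C → 119.44. Capacity used 42/42.
1 item(s) taken whole; one partial (take 25/27 of C).

1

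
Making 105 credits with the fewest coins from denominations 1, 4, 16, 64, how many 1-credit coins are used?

Use the largest denomination that fits, subtract, and repeat.
105 = 1×64 + 2×16 + 2×4 + 1×1
Count of 1: 1

1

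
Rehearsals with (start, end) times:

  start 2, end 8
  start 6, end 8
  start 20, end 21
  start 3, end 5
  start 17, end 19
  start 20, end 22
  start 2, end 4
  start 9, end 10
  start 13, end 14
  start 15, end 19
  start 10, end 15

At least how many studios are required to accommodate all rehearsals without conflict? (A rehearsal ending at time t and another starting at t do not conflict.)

Events (time:±→running): 2:+→1 2:+→2 3:+→3 … peak 3.

3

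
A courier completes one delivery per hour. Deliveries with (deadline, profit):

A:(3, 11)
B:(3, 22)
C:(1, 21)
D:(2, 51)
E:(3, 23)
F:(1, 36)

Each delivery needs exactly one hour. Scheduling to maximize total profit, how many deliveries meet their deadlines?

Take jobs in profit order; each goes to the latest open slot no later than its deadline.
By profit: D(d2,51), F(d1,36), E(d3,23), B(d3,22), C(d1,21), A(d3,11)
D→slot 2; F→slot 1; E→slot 3; B skipped; C skipped; A skipped.
3 of 6 scheduled.

3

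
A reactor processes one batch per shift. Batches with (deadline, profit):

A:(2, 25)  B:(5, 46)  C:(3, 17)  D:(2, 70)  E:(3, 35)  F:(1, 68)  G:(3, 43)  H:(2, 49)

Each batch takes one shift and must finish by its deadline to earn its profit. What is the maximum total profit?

Sort by profit descending; place each in the latest free slot ≤ its deadline.
By profit: D(d2,70), F(d1,68), H(d2,49), B(d5,46), G(d3,43), E(d3,35), A(d2,25), C(d3,17)
D→slot 2; F→slot 1; H skipped; B→slot 5; G→slot 3; E skipped; A skipped; C skipped.
Profit = 68 + 70 + 43 + 46 = 227

227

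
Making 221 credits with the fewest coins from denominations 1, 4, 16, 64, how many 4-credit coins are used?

221 − 3×64→29 − 1×16→13 − 3×4→1 − 1×1→0
Count of 4: 3

3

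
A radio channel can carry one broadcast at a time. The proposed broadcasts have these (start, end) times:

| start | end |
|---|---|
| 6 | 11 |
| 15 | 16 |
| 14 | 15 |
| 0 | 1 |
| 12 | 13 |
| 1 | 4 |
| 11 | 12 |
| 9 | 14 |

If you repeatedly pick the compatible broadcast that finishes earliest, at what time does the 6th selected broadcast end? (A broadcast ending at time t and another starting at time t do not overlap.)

Order by finish time; keep every interval that doesn't clash with the previous kept one.
By end time: (0,1), (1,4), (6,11), (11,12), (12,13), (9,14), (14,15), (15,16).
Pick (0,1); next start ≥ 1 → (1,4); next start ≥ 4 → (6,11); next start ≥ 11 → (11,12); next start ≥ 12 → (12,13); next start ≥ 13 → (14,15); next start ≥ 15 → (15,16).
Selected: (0,1) (1,4) (6,11) (11,12) (12,13) (14,15) (15,16)

15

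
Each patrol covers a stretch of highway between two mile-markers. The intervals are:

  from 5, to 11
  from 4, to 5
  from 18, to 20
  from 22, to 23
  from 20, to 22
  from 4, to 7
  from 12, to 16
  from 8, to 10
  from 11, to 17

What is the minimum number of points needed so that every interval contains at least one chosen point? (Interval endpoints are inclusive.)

5

Sorted: [4,5] [4,7] [8,10] [5,11] [12,16] [11,17] [18,20] [20,22] [22,23]
{[4,5],[4,7]} hit by 5; {[8,10],[5,11]} hit by 10; {[12,16],[11,17]} hit by 16; {[18,20],[20,22]} hit by 20; {[22,23]} hit by 23.
Points: 5, 10, 16, 20, 23 (5 total).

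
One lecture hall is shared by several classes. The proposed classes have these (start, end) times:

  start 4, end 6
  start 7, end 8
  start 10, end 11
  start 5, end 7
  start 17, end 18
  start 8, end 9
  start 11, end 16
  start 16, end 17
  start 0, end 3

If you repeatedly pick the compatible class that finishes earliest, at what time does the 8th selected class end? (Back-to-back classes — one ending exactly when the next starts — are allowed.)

18

By end time: (0,3), (4,6), (5,7), (7,8), (8,9), (10,11), (11,16), (16,17), (17,18).
Pick (0,3); next start ≥ 3 → (4,6); next start ≥ 6 → (7,8); next start ≥ 8 → (8,9); next start ≥ 9 → (10,11); next start ≥ 11 → (11,16); next start ≥ 16 → (16,17); next start ≥ 17 → (17,18).
Selected: (0,3) (4,6) (7,8) (8,9) (10,11) (11,16) (16,17) (17,18)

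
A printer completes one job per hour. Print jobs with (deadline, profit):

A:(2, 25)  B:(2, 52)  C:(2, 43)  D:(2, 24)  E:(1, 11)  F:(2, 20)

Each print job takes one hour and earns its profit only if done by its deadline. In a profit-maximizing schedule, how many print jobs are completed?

Profit order: B=52 C=43 A=25 D=24 F=20 E=11
Assign: B→slot 2, C→slot 1, A skipped, D skipped, F skipped, E skipped.
Slots: [1:C] [2:B]
2 of 6 scheduled.

2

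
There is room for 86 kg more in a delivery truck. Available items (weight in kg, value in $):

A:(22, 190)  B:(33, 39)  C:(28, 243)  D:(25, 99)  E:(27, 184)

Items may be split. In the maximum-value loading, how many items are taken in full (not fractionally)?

Sort by value per unit weight and fill in that order.
Order: C (243/28=8.68) > A (190/22=8.64) > E (184/27=6.81) > D (99/25=3.96) > B (39/33=1.18)
Fill: take C (28 @ 243) → take A (22 @ 190) → take E (27 @ 184) → take 9/25 of D → 35.64; 86/86 used.
3 item(s) taken whole; one partial (take 9/25 of D).

3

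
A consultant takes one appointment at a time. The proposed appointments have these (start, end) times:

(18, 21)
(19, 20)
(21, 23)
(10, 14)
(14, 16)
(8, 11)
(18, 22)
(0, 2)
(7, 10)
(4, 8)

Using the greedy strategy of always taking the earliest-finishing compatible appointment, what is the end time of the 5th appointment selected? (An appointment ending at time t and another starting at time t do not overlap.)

20

Sorted by end: (0,2)  (4,8)  (7,10)  (8,11)  (10,14)  (14,16)  (19,20)  (18,21)  (18,22)  (21,23)
take (0,2); take (4,8); take (8,11); take (14,16); take (19,20); take (21,23).
Selected: (0,2) (4,8) (8,11) (14,16) (19,20) (21,23)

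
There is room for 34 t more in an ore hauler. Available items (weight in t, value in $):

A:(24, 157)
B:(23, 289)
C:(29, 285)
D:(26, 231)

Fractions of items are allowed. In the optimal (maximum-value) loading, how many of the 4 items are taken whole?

1

Sort by value per unit weight and fill in that order.
Order: B (289/23=12.57) > C (285/29=9.83) > D (231/26=8.88) > A (157/24=6.54)
Fill: take B (23 @ 289) → take 11/29 of C → 108.10; 34/34 used.
1 item(s) taken whole; one partial (take 11/29 of C).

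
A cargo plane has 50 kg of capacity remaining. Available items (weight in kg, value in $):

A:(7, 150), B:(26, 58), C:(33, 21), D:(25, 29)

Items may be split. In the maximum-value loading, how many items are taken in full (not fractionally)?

2

Ratios (sorted): A 21.43, B 2.23, D 1.16, C 0.64
take A (7 @ 150); take B (26 @ 58); take 17/25 of D → 19.72. Capacity used 50/50.
2 item(s) taken whole; one partial (take 17/25 of D).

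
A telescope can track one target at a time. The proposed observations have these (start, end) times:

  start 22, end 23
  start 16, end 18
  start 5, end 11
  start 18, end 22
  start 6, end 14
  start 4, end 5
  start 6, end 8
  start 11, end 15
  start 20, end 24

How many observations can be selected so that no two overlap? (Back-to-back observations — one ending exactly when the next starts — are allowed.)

6

Order by finish time; keep every interval that doesn't clash with the previous kept one.
By end time: (4,5), (6,8), (5,11), (6,14), (11,15), (16,18), (18,22), (22,23), (20,24).
Pick (4,5); next start ≥ 5 → (6,8); next start ≥ 8 → (11,15); next start ≥ 15 → (16,18); next start ≥ 18 → (18,22); next start ≥ 22 → (22,23).
Selected 6 observations.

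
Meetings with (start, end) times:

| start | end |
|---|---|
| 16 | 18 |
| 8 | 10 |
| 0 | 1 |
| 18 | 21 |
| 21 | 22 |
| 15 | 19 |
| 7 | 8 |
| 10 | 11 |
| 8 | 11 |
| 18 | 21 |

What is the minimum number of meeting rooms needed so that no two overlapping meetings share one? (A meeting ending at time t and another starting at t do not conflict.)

3

starts: [0, 7, 8, 8, 10, 15, 16, 18, 18, 21]
ends:   [1, 8, 10, 11, 11, 18, 19, 21, 21, 22]
s0→1 e1→0 s7→1 e8→0 s8→1 s8→2 e10→1 s10→2 e11→1 e11→0 s15→1 s16→2 e18→1 s18→2 s18→3  — peak 3.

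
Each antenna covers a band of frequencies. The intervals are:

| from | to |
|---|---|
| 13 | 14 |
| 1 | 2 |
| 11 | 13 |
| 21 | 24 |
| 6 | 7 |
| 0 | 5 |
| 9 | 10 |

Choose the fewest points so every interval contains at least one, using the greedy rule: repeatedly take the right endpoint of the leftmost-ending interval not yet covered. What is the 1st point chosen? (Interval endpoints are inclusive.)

Process intervals by earliest right end; each time one isn't hit yet, stab at its right endpoint.
By right end: [1,2]  [0,5]  [6,7]  [9,10]  [11,13]  [13,14]  [21,24]
[1,2] uncovered → point at 2; [6,7] uncovered → point at 7; [9,10] uncovered → point at 10; [11,13] uncovered → point at 13; [21,24] uncovered → point at 24.
Points: 2, 7, 10, 13, 24 (5 total).

2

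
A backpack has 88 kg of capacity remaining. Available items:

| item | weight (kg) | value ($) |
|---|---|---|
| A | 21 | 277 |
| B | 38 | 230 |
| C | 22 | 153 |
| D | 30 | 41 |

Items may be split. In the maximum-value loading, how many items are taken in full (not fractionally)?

Sort by value per unit weight and fill in that order.
Order: A (277/21=13.19) > C (153/22=6.95) > B (230/38=6.05) > D (41/30=1.37)
Fill: take A (21 @ 277) → take C (22 @ 153) → take B (38 @ 230) → take 7/30 of D → 9.57; 88/88 used.
3 item(s) taken whole; one partial (take 7/30 of D).

3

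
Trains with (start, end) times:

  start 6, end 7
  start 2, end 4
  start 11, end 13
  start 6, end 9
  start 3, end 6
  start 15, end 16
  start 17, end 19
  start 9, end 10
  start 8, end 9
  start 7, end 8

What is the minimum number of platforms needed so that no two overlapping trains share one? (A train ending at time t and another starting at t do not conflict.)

The answer is the maximum number of intervals overlapping at any instant.
starts: [2, 3, 6, 6, 7, 8, 9, 11, 15, 17]
ends:   [4, 6, 7, 8, 9, 9, 10, 13, 16, 19]
s2→1 s3→2  — peak 2.

2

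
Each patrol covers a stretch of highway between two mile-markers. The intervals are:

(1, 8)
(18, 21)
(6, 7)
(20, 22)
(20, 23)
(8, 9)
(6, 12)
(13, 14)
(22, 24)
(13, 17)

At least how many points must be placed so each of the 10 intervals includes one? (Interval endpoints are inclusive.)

Sort by right endpoint; whenever an interval is uncovered, place a point at its right end.
Sorted: [6,7] [1,8] [8,9] [6,12] [13,14] [13,17] [18,21] [20,22] [20,23] [22,24]
{[6,7],[1,8]} hit by 7; {[8,9],[6,12]} hit by 9; {[13,14],[13,17]} hit by 14; {[18,21],[20,22],[20,23]} hit by 21; {[22,24]} hit by 24.
Points: 7, 9, 14, 21, 24 (5 total).

5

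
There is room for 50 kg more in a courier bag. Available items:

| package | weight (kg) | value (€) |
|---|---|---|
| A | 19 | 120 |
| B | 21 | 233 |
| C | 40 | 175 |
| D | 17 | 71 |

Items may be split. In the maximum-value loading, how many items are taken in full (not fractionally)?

2

Greedy by value/weight ratio, highest first.
Order: B (233/21=11.10) > A (120/19=6.32) > C (175/40=4.38) > D (71/17=4.18)
Fill: take B (21 @ 233) → take A (19 @ 120) → take 10/40 of C → 43.75; 50/50 used.
2 item(s) taken whole; one partial (take 10/40 of C).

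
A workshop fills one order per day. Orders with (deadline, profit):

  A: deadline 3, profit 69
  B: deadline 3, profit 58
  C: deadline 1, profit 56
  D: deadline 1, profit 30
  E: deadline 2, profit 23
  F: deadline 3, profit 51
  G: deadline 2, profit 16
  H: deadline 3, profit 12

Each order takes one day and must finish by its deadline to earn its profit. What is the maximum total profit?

183

Sort by profit descending; place each in the latest free slot ≤ its deadline.
By profit: A(d3,69), B(d3,58), C(d1,56), F(d3,51), D(d1,30), E(d2,23), G(d2,16), H(d3,12)
A→slot 3; B→slot 2; C→slot 1; F skipped; D skipped; E skipped; G skipped; H skipped.
Profit = 56 + 58 + 69 = 183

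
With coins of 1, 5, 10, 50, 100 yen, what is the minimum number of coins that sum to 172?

6

Greedy: take as many of the largest coin as possible, then repeat with the remainder.
172 = 1×100 + 1×50 + 2×10 + 2×1
Total coins = 1 + 1 + 2 + 2 = 6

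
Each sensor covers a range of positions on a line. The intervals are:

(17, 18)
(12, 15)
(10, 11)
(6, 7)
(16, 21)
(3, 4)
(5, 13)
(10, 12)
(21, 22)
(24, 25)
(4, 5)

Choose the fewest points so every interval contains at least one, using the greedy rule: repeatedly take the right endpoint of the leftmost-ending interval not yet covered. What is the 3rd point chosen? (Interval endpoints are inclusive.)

Process intervals by earliest right end; each time one isn't hit yet, stab at its right endpoint.
Sorted: [3,4] [4,5] [6,7] [10,11] [10,12] [5,13] [12,15] [17,18] [16,21] [21,22] [24,25]
{[3,4],[4,5]} hit by 4; {[6,7]} hit by 7; {[10,11],[10,12],[5,13]} hit by 11; {[12,15]} hit by 15; {[17,18],[16,21]} hit by 18; {[21,22]} hit by 22; {[24,25]} hit by 25.
Points: 4, 7, 11, 15, 18, 22, 25 (7 total).

11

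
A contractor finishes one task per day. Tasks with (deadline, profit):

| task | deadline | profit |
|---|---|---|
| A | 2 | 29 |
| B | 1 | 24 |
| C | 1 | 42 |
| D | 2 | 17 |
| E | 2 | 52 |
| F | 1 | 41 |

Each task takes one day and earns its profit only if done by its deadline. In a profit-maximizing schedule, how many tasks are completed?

Sort by profit descending; place each in the latest free slot ≤ its deadline.
By profit: E(d2,52), C(d1,42), F(d1,41), A(d2,29), B(d1,24), D(d2,17)
E→slot 2; C→slot 1; F skipped; A skipped; B skipped; D skipped.
2 of 6 scheduled.

2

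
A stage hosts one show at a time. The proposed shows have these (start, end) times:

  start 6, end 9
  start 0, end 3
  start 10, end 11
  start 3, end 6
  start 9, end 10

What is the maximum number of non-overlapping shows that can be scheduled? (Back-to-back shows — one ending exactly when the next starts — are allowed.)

Sorted by end: (0,3)  (3,6)  (6,9)  (9,10)  (10,11)
take (0,3); take (3,6); take (6,9); take (9,10); take (10,11).
Selected 5 shows.

5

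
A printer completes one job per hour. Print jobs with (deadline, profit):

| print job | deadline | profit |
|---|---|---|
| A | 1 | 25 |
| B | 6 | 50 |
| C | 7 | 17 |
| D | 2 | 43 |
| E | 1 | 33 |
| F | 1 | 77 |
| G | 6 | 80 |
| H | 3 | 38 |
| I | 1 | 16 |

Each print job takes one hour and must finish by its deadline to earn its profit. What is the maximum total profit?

Profit order: G=80 F=77 B=50 D=43 H=38 E=33 A=25 C=17 I=16
Assign: G→slot 6, F→slot 1, B→slot 5, D→slot 2, H→slot 3, E skipped, A skipped, C→slot 7, I skipped.
Slots: [1:F] [2:D] [3:H] [5:B] [6:G] [7:C]
Profit = 77 + 43 + 38 + 50 + 80 + 17 = 305

305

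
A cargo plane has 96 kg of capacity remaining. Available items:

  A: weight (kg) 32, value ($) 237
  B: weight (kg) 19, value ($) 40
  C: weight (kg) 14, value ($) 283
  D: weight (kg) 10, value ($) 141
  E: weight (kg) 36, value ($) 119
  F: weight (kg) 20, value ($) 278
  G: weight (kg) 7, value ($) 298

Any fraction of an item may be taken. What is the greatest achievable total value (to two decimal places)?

Greedy by value/weight ratio, highest first.
Ratios (sorted): G 42.57, C 20.21, D 14.10, F 13.90, A 7.41, E 3.31, B 2.11
take G (7 @ 298); take C (14 @ 283); take D (10 @ 141); take F (20 @ 278); take A (32 @ 237); take 13/36 of E → 42.97. Capacity used 96/96.
Total value = 1279.97

1279.97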